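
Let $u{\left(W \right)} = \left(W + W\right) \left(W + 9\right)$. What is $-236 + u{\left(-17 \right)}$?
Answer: $36$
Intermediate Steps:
$u{\left(W \right)} = 2 W \left(9 + W\right)$
$-236 + u{\left(-17 \right)} = -236 + 2 \left(-17\right) \left(9 - 17\right) = -236 + 2 \left(-17\right) \left(-8\right) = -236 + 272 = 36$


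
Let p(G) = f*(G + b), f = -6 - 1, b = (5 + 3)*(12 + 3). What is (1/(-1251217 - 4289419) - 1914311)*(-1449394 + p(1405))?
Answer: 15486222493554103993/5540636 ≈ 2.7950e+12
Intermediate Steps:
b = 120 (b = 8*15 = 120)
f = -7
p(G) = -840 - 7*G (p(G) = -7*(G + 120) = -7*(120 + G) = -840 - 7*G)
(1/(-1251217 - 4289419) - 1914311)*(-1449394 + p(1405)) = (1/(-1251217 - 4289419) - 1914311)*(-1449394 + (-840 - 7*1405)) = (1/(-5540636) - 1914311)*(-1449394 + (-840 - 9835)) = (-1/5540636 - 1914311)*(-1449394 - 10675) = -10606500441797/5540636*(-1460069) = 15486222493554103993/5540636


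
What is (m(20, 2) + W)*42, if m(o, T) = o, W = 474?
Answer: 20748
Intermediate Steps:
(m(20, 2) + W)*42 = (20 + 474)*42 = 494*42 = 20748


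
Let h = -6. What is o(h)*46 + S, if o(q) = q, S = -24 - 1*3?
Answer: -303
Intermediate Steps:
S = -27 (S = -24 - 3 = -27)
o(h)*46 + S = -6*46 - 27 = -276 - 27 = -303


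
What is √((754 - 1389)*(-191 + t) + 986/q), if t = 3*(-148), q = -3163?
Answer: √4034089216307/3163 ≈ 635.00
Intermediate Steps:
t = -444
√((754 - 1389)*(-191 + t) + 986/q) = √((754 - 1389)*(-191 - 444) + 986/(-3163)) = √(-635*(-635) + 986*(-1/3163)) = √(403225 - 986/3163) = √(1275399689/3163) = √4034089216307/3163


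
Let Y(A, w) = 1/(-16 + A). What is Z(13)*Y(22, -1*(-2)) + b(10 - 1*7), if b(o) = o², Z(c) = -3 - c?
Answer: 19/3 ≈ 6.3333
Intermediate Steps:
Z(13)*Y(22, -1*(-2)) + b(10 - 1*7) = (-3 - 1*13)/(-16 + 22) + (10 - 1*7)² = (-3 - 13)/6 + (10 - 7)² = -16*⅙ + 3² = -8/3 + 9 = 19/3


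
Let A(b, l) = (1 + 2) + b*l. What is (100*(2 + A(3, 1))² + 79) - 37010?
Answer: -30531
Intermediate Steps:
A(b, l) = 3 + b*l
(100*(2 + A(3, 1))² + 79) - 37010 = (100*(2 + (3 + 3*1))² + 79) - 37010 = (100*(2 + (3 + 3))² + 79) - 37010 = (100*(2 + 6)² + 79) - 37010 = (100*8² + 79) - 37010 = (100*64 + 79) - 37010 = (6400 + 79) - 37010 = 6479 - 37010 = -30531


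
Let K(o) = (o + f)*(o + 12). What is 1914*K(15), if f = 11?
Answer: 1343628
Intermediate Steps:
K(o) = (11 + o)*(12 + o) (K(o) = (o + 11)*(o + 12) = (11 + o)*(12 + o))
1914*K(15) = 1914*(132 + 15² + 23*15) = 1914*(132 + 225 + 345) = 1914*702 = 1343628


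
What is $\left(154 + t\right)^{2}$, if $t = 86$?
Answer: $57600$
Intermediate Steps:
$\left(154 + t\right)^{2} = \left(154 + 86\right)^{2} = 240^{2} = 57600$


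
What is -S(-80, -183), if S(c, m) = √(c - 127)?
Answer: -3*I*√23 ≈ -14.387*I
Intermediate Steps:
S(c, m) = √(-127 + c)
-S(-80, -183) = -√(-127 - 80) = -√(-207) = -3*I*√23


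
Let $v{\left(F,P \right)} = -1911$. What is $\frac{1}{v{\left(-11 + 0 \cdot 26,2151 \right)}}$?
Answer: $- \frac{1}{1911} \approx -0.00052329$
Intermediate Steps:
$\frac{1}{v{\left(-11 + 0 \cdot 26,2151 \right)}} = \frac{1}{-1911} = - \frac{1}{1911}$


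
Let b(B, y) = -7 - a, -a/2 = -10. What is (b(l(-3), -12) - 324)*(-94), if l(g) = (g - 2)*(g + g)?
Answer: 32994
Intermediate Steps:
a = 20 (a = -2*(-10) = 20)
l(g) = 2*g*(-2 + g) (l(g) = (-2 + g)*(2*g) = 2*g*(-2 + g))
b(B, y) = -27 (b(B, y) = -7 - 1*20 = -7 - 20 = -27)
(b(l(-3), -12) - 324)*(-94) = (-27 - 324)*(-94) = -351*(-94) = 32994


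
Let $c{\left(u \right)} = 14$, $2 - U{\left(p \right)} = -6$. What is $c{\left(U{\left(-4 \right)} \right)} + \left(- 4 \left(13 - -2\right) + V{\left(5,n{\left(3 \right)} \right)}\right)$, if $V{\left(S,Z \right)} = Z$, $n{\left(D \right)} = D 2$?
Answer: $-40$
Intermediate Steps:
$U{\left(p \right)} = 8$ ($U{\left(p \right)} = 2 - -6 = 2 + 6 = 8$)
$n{\left(D \right)} = 2 D$
$c{\left(U{\left(-4 \right)} \right)} + \left(- 4 \left(13 - -2\right) + V{\left(5,n{\left(3 \right)} \right)}\right) = 14 + \left(- 4 \left(13 - -2\right) + 2 \cdot 3\right) = 14 + \left(- 4 \left(13 + 2\right) + 6\right) = 14 + \left(\left(-4\right) 15 + 6\right) = 14 + \left(-60 + 6\right) = 14 - 54 = -40$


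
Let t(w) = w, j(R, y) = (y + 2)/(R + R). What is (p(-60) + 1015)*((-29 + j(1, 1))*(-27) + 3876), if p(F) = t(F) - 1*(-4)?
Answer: 8858283/2 ≈ 4.4291e+6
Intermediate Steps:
j(R, y) = (2 + y)/(2*R) (j(R, y) = (2 + y)/((2*R)) = (2 + y)*(1/(2*R)) = (2 + y)/(2*R))
p(F) = 4 + F (p(F) = F - 1*(-4) = F + 4 = 4 + F)
(p(-60) + 1015)*((-29 + j(1, 1))*(-27) + 3876) = ((4 - 60) + 1015)*((-29 + (½)*(2 + 1)/1)*(-27) + 3876) = (-56 + 1015)*((-29 + (½)*1*3)*(-27) + 3876) = 959*((-29 + 3/2)*(-27) + 3876) = 959*(-55/2*(-27) + 3876) = 959*(1485/2 + 3876) = 959*(9237/2) = 8858283/2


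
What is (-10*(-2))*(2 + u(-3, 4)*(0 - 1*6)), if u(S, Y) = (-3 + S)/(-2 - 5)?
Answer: -440/7 ≈ -62.857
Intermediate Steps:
u(S, Y) = 3/7 - S/7 (u(S, Y) = (-3 + S)/(-7) = (-3 + S)*(-1/7) = 3/7 - S/7)
(-10*(-2))*(2 + u(-3, 4)*(0 - 1*6)) = (-10*(-2))*(2 + (3/7 - 1/7*(-3))*(0 - 1*6)) = 20*(2 + (3/7 + 3/7)*(0 - 6)) = 20*(2 + (6/7)*(-6)) = 20*(2 - 36/7) = 20*(-22/7) = -440/7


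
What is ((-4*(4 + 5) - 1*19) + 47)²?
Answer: 64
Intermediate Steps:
((-4*(4 + 5) - 1*19) + 47)² = ((-4*9 - 19) + 47)² = ((-36 - 19) + 47)² = (-55 + 47)² = (-8)² = 64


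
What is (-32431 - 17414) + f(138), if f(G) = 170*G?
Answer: -26385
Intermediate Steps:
(-32431 - 17414) + f(138) = (-32431 - 17414) + 170*138 = -49845 + 23460 = -26385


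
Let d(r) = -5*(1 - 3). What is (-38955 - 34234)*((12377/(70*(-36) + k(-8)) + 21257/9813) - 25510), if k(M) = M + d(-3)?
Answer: 46138194736612135/24709134 ≈ 1.8673e+9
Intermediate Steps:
d(r) = 10 (d(r) = -5*(-2) = 10)
k(M) = 10 + M (k(M) = M + 10 = 10 + M)
(-38955 - 34234)*((12377/(70*(-36) + k(-8)) + 21257/9813) - 25510) = (-38955 - 34234)*((12377/(70*(-36) + (10 - 8)) + 21257/9813) - 25510) = -73189*((12377/(-2520 + 2) + 21257*(1/9813)) - 25510) = -73189*((12377/(-2518) + 21257/9813) - 25510) = -73189*((12377*(-1/2518) + 21257/9813) - 25510) = -73189*((-12377/2518 + 21257/9813) - 25510) = -73189*(-67930375/24709134 - 25510) = -73189*(-630397938715/24709134) = 46138194736612135/24709134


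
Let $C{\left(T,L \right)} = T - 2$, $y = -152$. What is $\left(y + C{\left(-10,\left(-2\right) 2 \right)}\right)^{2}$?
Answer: $26896$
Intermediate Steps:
$C{\left(T,L \right)} = -2 + T$ ($C{\left(T,L \right)} = T - 2 = -2 + T$)
$\left(y + C{\left(-10,\left(-2\right) 2 \right)}\right)^{2} = \left(-152 - 12\right)^{2} = \left(-164\right)^{2} = 26896$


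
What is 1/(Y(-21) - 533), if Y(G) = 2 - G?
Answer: -1/510 ≈ -0.0019608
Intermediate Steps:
1/(Y(-21) - 533) = 1/((2 - 1*(-21)) - 533) = 1/((2 + 21) - 533) = 1/(23 - 533) = 1/(-510) = -1/510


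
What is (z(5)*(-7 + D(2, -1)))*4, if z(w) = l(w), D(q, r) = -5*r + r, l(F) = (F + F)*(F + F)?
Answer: -1200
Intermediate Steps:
l(F) = 4*F² (l(F) = (2*F)*(2*F) = 4*F²)
D(q, r) = -4*r
z(w) = 4*w²
(z(5)*(-7 + D(2, -1)))*4 = ((4*5²)*(-7 - 4*(-1)))*4 = ((4*25)*(-7 + 4))*4 = (100*(-3))*4 = -300*4 = -1200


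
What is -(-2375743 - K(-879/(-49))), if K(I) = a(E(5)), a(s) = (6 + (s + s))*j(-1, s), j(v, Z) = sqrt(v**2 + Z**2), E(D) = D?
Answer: 2375743 + 16*sqrt(26) ≈ 2.3758e+6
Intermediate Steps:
j(v, Z) = sqrt(Z**2 + v**2)
a(s) = sqrt(1 + s**2)*(6 + 2*s) (a(s) = (6 + (s + s))*sqrt(s**2 + (-1)**2) = (6 + 2*s)*sqrt(s**2 + 1) = (6 + 2*s)*sqrt(1 + s**2) = sqrt(1 + s**2)*(6 + 2*s))
K(I) = 16*sqrt(26) (K(I) = 2*sqrt(1 + 5**2)*(3 + 5) = 2*sqrt(1 + 25)*8 = 2*sqrt(26)*8 = 16*sqrt(26))
-(-2375743 - K(-879/(-49))) = -(-2375743 - 16*sqrt(26)) = 2375743 + 16*sqrt(26)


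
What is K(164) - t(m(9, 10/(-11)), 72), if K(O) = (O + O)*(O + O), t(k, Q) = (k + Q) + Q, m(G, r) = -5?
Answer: 107445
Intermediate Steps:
t(k, Q) = k + 2*Q (t(k, Q) = (Q + k) + Q = k + 2*Q)
K(O) = 4*O² (K(O) = (2*O)*(2*O) = 4*O²)
K(164) - t(m(9, 10/(-11)), 72) = 4*164² - (-5 + 2*72) = 4*26896 - (-5 + 144) = 107584 - 1*139 = 107584 - 139 = 107445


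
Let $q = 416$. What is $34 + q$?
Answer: $450$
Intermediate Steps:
$34 + q = 34 + 416 = 450$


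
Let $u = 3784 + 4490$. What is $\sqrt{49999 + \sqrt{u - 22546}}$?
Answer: $\sqrt{49999 + 8 i \sqrt{223}} \approx 223.6 + 0.2671 i$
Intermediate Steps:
$u = 8274$
$\sqrt{49999 + \sqrt{u - 22546}} = \sqrt{49999 + \sqrt{8274 - 22546}} = \sqrt{49999 + \sqrt{-14272}} = \sqrt{49999 + 8 i \sqrt{223}}$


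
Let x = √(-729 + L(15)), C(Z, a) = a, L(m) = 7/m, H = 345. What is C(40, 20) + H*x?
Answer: 20 + 92*I*√10245 ≈ 20.0 + 9312.0*I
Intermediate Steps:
x = 4*I*√10245/15 (x = √(-729 + 7/15) = √(-10928/15) = 4*I*√10245/15 ≈ 26.991*I)
C(40, 20) + H*x = 20 + 345*(4*I*√10245/15) = 20 + 92*I*√10245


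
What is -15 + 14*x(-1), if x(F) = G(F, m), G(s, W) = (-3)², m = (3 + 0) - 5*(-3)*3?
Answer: 111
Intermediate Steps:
m = 48 (m = 3 + 15*3 = 3 + 45 = 48)
G(s, W) = 9
x(F) = 9
-15 + 14*x(-1) = -15 + 14*9 = -15 + 126 = 111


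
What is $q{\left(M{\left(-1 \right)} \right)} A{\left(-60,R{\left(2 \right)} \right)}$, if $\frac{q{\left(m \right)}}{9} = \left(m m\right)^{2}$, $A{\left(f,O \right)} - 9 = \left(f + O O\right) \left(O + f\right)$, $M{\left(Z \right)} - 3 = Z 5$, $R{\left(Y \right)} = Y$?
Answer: $469008$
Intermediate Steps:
$M{\left(Z \right)} = 3 + 5 Z$ ($M{\left(Z \right)} = 3 + Z 5 = 3 + 5 Z$)
$A{\left(f,O \right)} = 9 + \left(O + f\right) \left(f + O^{2}\right)$ ($A{\left(f,O \right)} = 9 + \left(f + O O\right) \left(O + f\right) = 9 + \left(f + O^{2}\right) \left(O + f\right) = 9 + \left(O + f\right) \left(f + O^{2}\right)$)
$q{\left(m \right)} = 9 m^{4}$ ($q{\left(m \right)} = 9 \left(m m\right)^{2} = 9 \left(m^{2}\right)^{2} = 9 m^{4}$)
$q{\left(M{\left(-1 \right)} \right)} A{\left(-60,R{\left(2 \right)} \right)} = 9 \left(3 + 5 \left(-1\right)\right)^{4} \left(9 + 2^{3} + \left(-60\right)^{2} + 2 \left(-60\right) - 60 \cdot 2^{2}\right) = 9 \left(3 - 5\right)^{4} \left(9 + 8 + 3600 - 120 - 240\right) = 9 \left(-2\right)^{4} \left(9 + 8 + 3600 - 120 - 240\right) = 9 \cdot 16 \cdot 3257 = 144 \cdot 3257 = 469008$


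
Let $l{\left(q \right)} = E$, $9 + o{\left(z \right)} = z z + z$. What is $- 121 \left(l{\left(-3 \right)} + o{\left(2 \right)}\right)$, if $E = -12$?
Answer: $1815$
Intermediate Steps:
$o{\left(z \right)} = -9 + z + z^{2}$ ($o{\left(z \right)} = -9 + \left(z z + z\right) = -9 + \left(z^{2} + z\right) = -9 + \left(z + z^{2}\right) = -9 + z + z^{2}$)
$l{\left(q \right)} = -12$
$- 121 \left(l{\left(-3 \right)} + o{\left(2 \right)}\right) = - 121 \left(-12 + \left(-9 + 2 + 2^{2}\right)\right) = - 121 \left(-12 + \left(-9 + 2 + 4\right)\right) = - 121 \left(-12 - 3\right) = \left(-121\right) \left(-15\right) = 1815$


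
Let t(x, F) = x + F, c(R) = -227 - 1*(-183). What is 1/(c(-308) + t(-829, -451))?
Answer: -1/1324 ≈ -0.00075529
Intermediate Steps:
c(R) = -44 (c(R) = -227 + 183 = -44)
t(x, F) = F + x
1/(c(-308) + t(-829, -451)) = 1/(-44 + (-451 - 829)) = 1/(-44 - 1280) = 1/(-1324) = -1/1324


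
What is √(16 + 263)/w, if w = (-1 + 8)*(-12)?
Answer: -√31/28 ≈ -0.19885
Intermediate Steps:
w = -84 (w = 7*(-12) = -84)
√(16 + 263)/w = √(16 + 263)/(-84) = √279*(-1/84) = (3*√31)*(-1/84) = -√31/28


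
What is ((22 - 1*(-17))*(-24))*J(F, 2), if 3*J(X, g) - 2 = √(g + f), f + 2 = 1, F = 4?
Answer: -936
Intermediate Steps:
f = -1 (f = -2 + 1 = -1)
J(X, g) = ⅔ + √(-1 + g)/3 (J(X, g) = ⅔ + √(g - 1)/3 = ⅔ + √(-1 + g)/3)
((22 - 1*(-17))*(-24))*J(F, 2) = ((22 - 1*(-17))*(-24))*(⅔ + √(-1 + 2)/3) = ((22 + 17)*(-24))*(⅔ + √1/3) = (39*(-24))*(⅔ + (⅓)*1) = -936*(⅔ + ⅓) = -936*1 = -936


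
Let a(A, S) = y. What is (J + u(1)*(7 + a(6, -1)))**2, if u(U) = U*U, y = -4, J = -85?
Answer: 6724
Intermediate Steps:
a(A, S) = -4
u(U) = U**2
(J + u(1)*(7 + a(6, -1)))**2 = (-85 + 1**2*(7 - 4))**2 = (-85 + 1*3)**2 = (-85 + 3)**2 = (-82)**2 = 6724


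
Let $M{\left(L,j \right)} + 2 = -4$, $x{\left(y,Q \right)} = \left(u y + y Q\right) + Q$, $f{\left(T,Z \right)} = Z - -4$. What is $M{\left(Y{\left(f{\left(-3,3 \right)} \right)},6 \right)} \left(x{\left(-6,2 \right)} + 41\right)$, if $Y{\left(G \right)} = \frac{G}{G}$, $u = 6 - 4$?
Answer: $-114$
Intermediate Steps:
$u = 2$
$f{\left(T,Z \right)} = 4 + Z$ ($f{\left(T,Z \right)} = Z + 4 = 4 + Z$)
$x{\left(y,Q \right)} = Q + 2 y + Q y$ ($x{\left(y,Q \right)} = \left(2 y + y Q\right) + Q = \left(2 y + Q y\right) + Q = Q + 2 y + Q y$)
$Y{\left(G \right)} = 1$
$M{\left(L,j \right)} = -6$ ($M{\left(L,j \right)} = -2 - 4 = -6$)
$M{\left(Y{\left(f{\left(-3,3 \right)} \right)},6 \right)} \left(x{\left(-6,2 \right)} + 41\right) = - 6 \left(\left(2 + 2 \left(-6\right) + 2 \left(-6\right)\right) + 41\right) = - 6 \left(\left(2 - 12 - 12\right) + 41\right) = - 6 \left(-22 + 41\right) = \left(-6\right) 19 = -114$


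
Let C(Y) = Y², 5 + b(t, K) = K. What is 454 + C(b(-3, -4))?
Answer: 535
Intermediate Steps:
b(t, K) = -5 + K
454 + C(b(-3, -4)) = 454 + (-5 - 4)² = 454 + (-9)² = 454 + 81 = 535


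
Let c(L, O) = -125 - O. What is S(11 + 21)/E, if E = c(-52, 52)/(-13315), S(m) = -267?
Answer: -1185035/59 ≈ -20085.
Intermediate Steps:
E = 177/13315 (E = (-125 - 1*52)/(-13315) = (-125 - 52)*(-1/13315) = -177*(-1/13315) = 177/13315 ≈ 0.013293)
S(11 + 21)/E = -267/177/13315 = -267*13315/177 = -1185035/59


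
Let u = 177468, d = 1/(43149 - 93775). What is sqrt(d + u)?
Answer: sqrt(454849042199342)/50626 ≈ 421.27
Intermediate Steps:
d = -1/50626 (d = 1/(-50626) = -1/50626 ≈ -1.9753e-5)
sqrt(d + u) = sqrt(-1/50626 + 177468) = sqrt(8984494967/50626) = sqrt(454849042199342)/50626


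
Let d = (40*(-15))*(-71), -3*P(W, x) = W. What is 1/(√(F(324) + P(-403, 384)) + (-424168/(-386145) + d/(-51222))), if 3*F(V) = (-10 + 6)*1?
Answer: -2899265209416803340/1444543240867672167269 + 10867043220339618225*√133/1444543240867672167269 ≈ 0.084750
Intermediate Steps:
P(W, x) = -W/3
d = 42600 (d = -600*(-71) = 42600)
F(V) = -4/3 (F(V) = ((-10 + 6)*1)/3 = (-4*1)/3 = (⅓)*(-4) = -4/3)
1/(√(F(324) + P(-403, 384)) + (-424168/(-386145) + d/(-51222))) = 1/(√(-4/3 - ⅓*(-403)) + (-424168/(-386145) + 42600/(-51222))) = 1/(√(-4/3 + 403/3) + (-424168*(-1/386145) + 42600*(-1/51222))) = 1/(√133 + (424168/386145 - 7100/8537)) = 1/(√133 + 879492716/3296519865) = 1/(879492716/3296519865 + √133)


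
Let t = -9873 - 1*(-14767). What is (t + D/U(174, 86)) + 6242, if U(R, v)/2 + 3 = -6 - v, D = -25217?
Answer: 2141057/190 ≈ 11269.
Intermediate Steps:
U(R, v) = -18 - 2*v (U(R, v) = -6 + 2*(-6 - v) = -6 + (-12 - 2*v) = -18 - 2*v)
t = 4894 (t = -9873 + 14767 = 4894)
(t + D/U(174, 86)) + 6242 = (4894 - 25217/(-18 - 2*86)) + 6242 = (4894 - 25217/(-18 - 172)) + 6242 = (4894 - 25217/(-190)) + 6242 = (4894 - 25217*(-1/190)) + 6242 = (4894 + 25217/190) + 6242 = 955077/190 + 6242 = 2141057/190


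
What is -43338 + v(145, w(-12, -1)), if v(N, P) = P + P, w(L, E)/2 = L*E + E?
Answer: -43294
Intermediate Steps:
w(L, E) = 2*E + 2*E*L (w(L, E) = 2*(L*E + E) = 2*(E*L + E) = 2*(E + E*L) = 2*E + 2*E*L)
v(N, P) = 2*P
-43338 + v(145, w(-12, -1)) = -43338 + 2*(2*(-1)*(1 - 12)) = -43338 + 2*(2*(-1)*(-11)) = -43338 + 2*22 = -43338 + 44 = -43294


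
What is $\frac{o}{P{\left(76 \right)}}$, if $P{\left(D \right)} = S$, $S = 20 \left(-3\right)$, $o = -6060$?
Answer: $101$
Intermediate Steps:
$S = -60$
$P{\left(D \right)} = -60$
$\frac{o}{P{\left(76 \right)}} = - \frac{6060}{-60} = \left(-6060\right) \left(- \frac{1}{60}\right) = 101$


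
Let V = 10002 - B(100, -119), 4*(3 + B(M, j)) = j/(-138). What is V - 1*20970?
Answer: -6052799/552 ≈ -10965.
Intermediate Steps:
B(M, j) = -3 - j/552 (B(M, j) = -3 + (j/(-138))/4 = -3 + (j*(-1/138))/4 = -3 + (-j/138)/4 = -3 - j/552)
V = 5522641/552 (V = 10002 - (-3 - 1/552*(-119)) = 10002 - (-3 + 119/552) = 10002 - 1*(-1537/552) = 10002 + 1537/552 = 5522641/552 ≈ 10005.)
V - 1*20970 = 5522641/552 - 1*20970 = 5522641/552 - 20970 = -6052799/552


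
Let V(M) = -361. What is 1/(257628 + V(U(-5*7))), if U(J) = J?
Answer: 1/257267 ≈ 3.8870e-6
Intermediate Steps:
1/(257628 + V(U(-5*7))) = 1/(257628 - 361) = 1/257267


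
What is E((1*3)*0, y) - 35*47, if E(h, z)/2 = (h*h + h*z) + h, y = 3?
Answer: -1645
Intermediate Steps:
E(h, z) = 2*h + 2*h² + 2*h*z (E(h, z) = 2*((h*h + h*z) + h) = 2*((h² + h*z) + h) = 2*(h + h² + h*z) = 2*h + 2*h² + 2*h*z)
E((1*3)*0, y) - 35*47 = 2*((1*3)*0)*(1 + (1*3)*0 + 3) - 35*47 = 2*(3*0)*(1 + 3*0 + 3) - 1645 = 2*0*(1 + 0 + 3) - 1645 = 2*0*4 - 1645 = 0 - 1645 = -1645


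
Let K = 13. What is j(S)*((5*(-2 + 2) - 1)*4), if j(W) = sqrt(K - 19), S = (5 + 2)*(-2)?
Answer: -4*I*sqrt(6) ≈ -9.798*I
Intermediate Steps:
S = -14 (S = 7*(-2) = -14)
j(W) = I*sqrt(6) (j(W) = sqrt(13 - 19) = sqrt(-6) = I*sqrt(6))
j(S)*((5*(-2 + 2) - 1)*4) = (I*sqrt(6))*((5*(-2 + 2) - 1)*4) = (I*sqrt(6))*((5*0 - 1)*4) = (I*sqrt(6))*((0 - 1)*4) = (I*sqrt(6))*(-1*4) = (I*sqrt(6))*(-4) = -4*I*sqrt(6)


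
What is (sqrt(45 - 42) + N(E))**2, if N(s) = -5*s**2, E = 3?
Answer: (-45 + sqrt(3))**2 ≈ 1872.1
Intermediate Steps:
(sqrt(45 - 42) + N(E))**2 = (sqrt(45 - 42) - 5*3**2)**2 = (sqrt(3) - 5*9)**2 = (sqrt(3) - 45)**2 = (-45 + sqrt(3))**2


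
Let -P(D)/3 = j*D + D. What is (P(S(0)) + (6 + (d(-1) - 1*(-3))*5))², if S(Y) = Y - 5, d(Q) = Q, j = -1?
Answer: 256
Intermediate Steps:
S(Y) = -5 + Y
P(D) = 0 (P(D) = -3*(-D + D) = -3*0 = 0)
(P(S(0)) + (6 + (d(-1) - 1*(-3))*5))² = (0 + (6 + (-1 - 1*(-3))*5))² = (0 + (6 + (-1 + 3)*5))² = (0 + (6 + 2*5))² = (0 + (6 + 10))² = (0 + 16)² = 16² = 256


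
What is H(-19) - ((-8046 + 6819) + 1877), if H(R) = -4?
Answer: -654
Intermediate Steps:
H(-19) - ((-8046 + 6819) + 1877) = -4 - ((-8046 + 6819) + 1877) = -4 - (-1227 + 1877) = -4 - 1*650 = -4 - 650 = -654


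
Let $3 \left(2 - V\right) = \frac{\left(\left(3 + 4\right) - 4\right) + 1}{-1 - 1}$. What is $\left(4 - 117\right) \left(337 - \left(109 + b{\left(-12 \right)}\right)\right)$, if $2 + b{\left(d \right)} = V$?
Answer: $- \frac{77066}{3} \approx -25689.0$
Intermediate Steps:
$V = \frac{8}{3}$ ($V = 2 - \frac{\left(\left(\left(3 + 4\right) - 4\right) + 1\right) \frac{1}{-1 - 1}}{3} = 2 - \frac{\left(\left(7 - 4\right) + 1\right) \frac{1}{-2}}{3} = 2 - \frac{\left(3 + 1\right) \left(- \frac{1}{2}\right)}{3} = 2 - \frac{4 \left(- \frac{1}{2}\right)}{3} = 2 - - \frac{2}{3} = 2 + \frac{2}{3} = \frac{8}{3} \approx 2.6667$)
$b{\left(d \right)} = \frac{2}{3}$ ($b{\left(d \right)} = -2 + \frac{8}{3} = \frac{2}{3}$)
$\left(4 - 117\right) \left(337 - \left(109 + b{\left(-12 \right)}\right)\right) = \left(4 - 117\right) \left(337 - \frac{329}{3}\right) = - 113 \left(337 - \frac{329}{3}\right) = \left(-113\right) \frac{682}{3} = - \frac{77066}{3}$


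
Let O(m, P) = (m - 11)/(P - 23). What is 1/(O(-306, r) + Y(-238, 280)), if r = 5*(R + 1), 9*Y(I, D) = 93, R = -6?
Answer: 16/271 ≈ 0.059041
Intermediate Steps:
Y(I, D) = 31/3 (Y(I, D) = (⅑)*93 = 31/3)
r = -25 (r = 5*(-6 + 1) = 5*(-5) = -25)
O(m, P) = (-11 + m)/(-23 + P)
1/(O(-306, r) + Y(-238, 280)) = 1/((-11 - 306)/(-23 - 25) + 31/3) = 1/(-317/(-48) + 31/3) = 1/(-1/48*(-317) + 31/3) = 1/(317/48 + 31/3) = 1/(271/16) = 16/271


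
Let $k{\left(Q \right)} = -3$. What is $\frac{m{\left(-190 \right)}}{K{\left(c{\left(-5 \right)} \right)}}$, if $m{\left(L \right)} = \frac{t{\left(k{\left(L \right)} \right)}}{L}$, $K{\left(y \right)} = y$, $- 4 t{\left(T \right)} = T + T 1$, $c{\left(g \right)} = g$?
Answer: $\frac{3}{1900} \approx 0.0015789$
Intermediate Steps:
$t{\left(T \right)} = - \frac{T}{2}$ ($t{\left(T \right)} = - \frac{T + T 1}{4} = - \frac{T + T}{4} = - \frac{2 T}{4} = - \frac{T}{2}$)
$m{\left(L \right)} = \frac{3}{2 L}$ ($m{\left(L \right)} = \frac{\left(- \frac{1}{2}\right) \left(-3\right)}{L} = \frac{3}{2 L}$)
$\frac{m{\left(-190 \right)}}{K{\left(c{\left(-5 \right)} \right)}} = \frac{\frac{3}{2} \frac{1}{-190}}{-5} = \frac{3}{2} \left(- \frac{1}{190}\right) \left(- \frac{1}{5}\right) = \left(- \frac{3}{380}\right) \left(- \frac{1}{5}\right) = \frac{3}{1900}$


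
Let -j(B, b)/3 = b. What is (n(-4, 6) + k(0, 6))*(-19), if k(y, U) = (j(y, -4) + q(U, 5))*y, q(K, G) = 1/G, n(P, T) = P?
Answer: 76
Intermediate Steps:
j(B, b) = -3*b
k(y, U) = 61*y/5 (k(y, U) = (-3*(-4) + 1/5)*y = (12 + 1/5)*y = 61*y/5)
(n(-4, 6) + k(0, 6))*(-19) = (-4 + (61/5)*0)*(-19) = (-4 + 0)*(-19) = -4*(-19) = 76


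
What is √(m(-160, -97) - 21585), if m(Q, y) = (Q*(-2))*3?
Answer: 25*I*√33 ≈ 143.61*I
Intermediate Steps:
m(Q, y) = -6*Q (m(Q, y) = -2*Q*3 = -6*Q)
√(m(-160, -97) - 21585) = √(-6*(-160) - 21585) = √(960 - 21585) = √(-20625) = 25*I*√33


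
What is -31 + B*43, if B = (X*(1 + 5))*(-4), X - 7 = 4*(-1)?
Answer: -3127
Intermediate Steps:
X = 3 (X = 7 + 4*(-1) = 7 - 4 = 3)
B = -72 (B = (3*(1 + 5))*(-4) = (3*6)*(-4) = 18*(-4) = -72)
-31 + B*43 = -31 - 72*43 = -31 - 3096 = -3127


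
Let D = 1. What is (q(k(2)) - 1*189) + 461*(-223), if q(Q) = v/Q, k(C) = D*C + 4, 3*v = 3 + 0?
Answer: -617951/6 ≈ -1.0299e+5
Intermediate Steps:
v = 1 (v = (3 + 0)/3 = (⅓)*3 = 1)
k(C) = 4 + C (k(C) = 1*C + 4 = C + 4 = 4 + C)
q(Q) = 1/Q
(q(k(2)) - 1*189) + 461*(-223) = (1/(4 + 2) - 1*189) + 461*(-223) = (1/6 - 189) - 102803 = (⅙ - 189) - 102803 = -1133/6 - 102803 = -617951/6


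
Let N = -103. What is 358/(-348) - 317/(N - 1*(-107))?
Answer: -27937/348 ≈ -80.279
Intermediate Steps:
358/(-348) - 317/(N - 1*(-107)) = 358/(-348) - 317/(-103 - 1*(-107)) = 358*(-1/348) - 317/(-103 + 107) = -179/174 - 317/4 = -27937/348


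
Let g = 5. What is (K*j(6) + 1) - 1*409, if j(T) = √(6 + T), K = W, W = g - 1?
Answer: -408 + 8*√3 ≈ -394.14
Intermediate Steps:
W = 4 (W = 5 - 1 = 4)
K = 4
(K*j(6) + 1) - 1*409 = (4*√(6 + 6) + 1) - 1*409 = (4*√12 + 1) - 409 = (4*(2*√3) + 1) - 409 = (8*√3 + 1) - 409 = (1 + 8*√3) - 409 = -408 + 8*√3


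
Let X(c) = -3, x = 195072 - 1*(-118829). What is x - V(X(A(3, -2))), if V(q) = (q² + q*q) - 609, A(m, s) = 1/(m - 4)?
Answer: 314492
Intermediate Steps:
A(m, s) = 1/(-4 + m)
x = 313901 (x = 195072 + 118829 = 313901)
V(q) = -609 + 2*q² (V(q) = (q² + q²) - 609 = 2*q² - 609 = -609 + 2*q²)
x - V(X(A(3, -2))) = 313901 - (-609 + 2*(-3)²) = 313901 - (-609 + 2*9) = 313901 - (-609 + 18) = 313901 - 1*(-591) = 313901 + 591 = 314492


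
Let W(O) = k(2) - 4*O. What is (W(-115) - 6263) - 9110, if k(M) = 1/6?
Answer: -89477/6 ≈ -14913.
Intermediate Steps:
k(M) = 1/6
W(O) = 1/6 - 4*O
(W(-115) - 6263) - 9110 = ((1/6 - 4*(-115)) - 6263) - 9110 = ((1/6 + 460) - 6263) - 9110 = (2761/6 - 6263) - 9110 = -34817/6 - 9110 = -89477/6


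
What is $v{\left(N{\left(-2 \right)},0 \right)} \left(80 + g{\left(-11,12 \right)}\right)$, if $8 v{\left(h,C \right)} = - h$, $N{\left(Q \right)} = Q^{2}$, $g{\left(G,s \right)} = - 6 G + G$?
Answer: $- \frac{135}{2} \approx -67.5$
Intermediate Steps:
$g{\left(G,s \right)} = - 5 G$
$v{\left(h,C \right)} = - \frac{h}{8}$ ($v{\left(h,C \right)} = \frac{\left(-1\right) h}{8} = - \frac{h}{8}$)
$v{\left(N{\left(-2 \right)},0 \right)} \left(80 + g{\left(-11,12 \right)}\right) = - \frac{\left(-2\right)^{2}}{8} \left(80 - -55\right) = \left(- \frac{1}{8}\right) 4 \left(80 + 55\right) = \left(- \frac{1}{2}\right) 135 = - \frac{135}{2}$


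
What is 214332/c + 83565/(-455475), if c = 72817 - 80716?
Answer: -2184065503/79951045 ≈ -27.318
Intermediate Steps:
c = -7899
214332/c + 83565/(-455475) = 214332/(-7899) + 83565/(-455475) = 214332*(-1/7899) + 83565*(-1/455475) = -71444/2633 - 5571/30365 = -2184065503/79951045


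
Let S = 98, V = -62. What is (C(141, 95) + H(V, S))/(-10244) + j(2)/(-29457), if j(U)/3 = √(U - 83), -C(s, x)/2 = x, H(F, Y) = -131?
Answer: 321/10244 - I/1091 ≈ 0.031335 - 0.00091659*I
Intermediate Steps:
C(s, x) = -2*x
j(U) = 3*√(-83 + U) (j(U) = 3*√(U - 83) = 3*√(-83 + U))
(C(141, 95) + H(V, S))/(-10244) + j(2)/(-29457) = (-2*95 - 131)/(-10244) + (3*√(-83 + 2))/(-29457) = (-190 - 131)*(-1/10244) + (3*√(-81))*(-1/29457) = -321*(-1/10244) + (3*(9*I))*(-1/29457) = 321/10244 + (27*I)*(-1/29457) = 321/10244 - I/1091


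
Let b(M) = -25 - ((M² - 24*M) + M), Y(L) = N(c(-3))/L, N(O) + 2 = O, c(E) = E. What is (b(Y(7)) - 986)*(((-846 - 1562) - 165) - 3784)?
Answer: 320195733/49 ≈ 6.5346e+6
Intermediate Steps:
N(O) = -2 + O
Y(L) = -5/L (Y(L) = (-2 - 3)/L = -5/L)
b(M) = -25 - M² + 23*M (b(M) = -25 - (M² - 23*M) = -25 + (-M² + 23*M) = -25 - M² + 23*M)
(b(Y(7)) - 986)*(((-846 - 1562) - 165) - 3784) = ((-25 - (-5/7)² + 23*(-5/7)) - 986)*(((-846 - 1562) - 165) - 3784) = ((-25 - (-5*⅐)² + 23*(-5*⅐)) - 986)*((-2408 - 165) - 3784) = ((-25 - (-5/7)² + 23*(-5/7)) - 986)*(-2573 - 3784) = ((-25 - 1*25/49 - 115/7) - 986)*(-6357) = ((-25 - 25/49 - 115/7) - 986)*(-6357) = (-2055/49 - 986)*(-6357) = -50369/49*(-6357) = 320195733/49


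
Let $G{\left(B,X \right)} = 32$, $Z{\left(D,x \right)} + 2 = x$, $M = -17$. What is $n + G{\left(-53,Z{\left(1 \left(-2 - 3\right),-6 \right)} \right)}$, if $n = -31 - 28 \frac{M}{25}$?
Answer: $\frac{501}{25} \approx 20.04$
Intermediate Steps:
$Z{\left(D,x \right)} = -2 + x$
$n = - \frac{299}{25}$ ($n = -31 - 28 \left(- \frac{17}{25}\right) = -31 - 28 \left(\left(-17\right) \frac{1}{25}\right) = -31 - - \frac{476}{25} = -31 + \frac{476}{25} = - \frac{299}{25} \approx -11.96$)
$n + G{\left(-53,Z{\left(1 \left(-2 - 3\right),-6 \right)} \right)} = - \frac{299}{25} + 32 = \frac{501}{25}$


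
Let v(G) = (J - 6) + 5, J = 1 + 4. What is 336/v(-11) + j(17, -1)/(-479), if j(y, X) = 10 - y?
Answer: 40243/479 ≈ 84.015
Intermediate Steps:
J = 5
v(G) = 4 (v(G) = (5 - 6) + 5 = -1 + 5 = 4)
336/v(-11) + j(17, -1)/(-479) = 336/4 + (10 - 1*17)/(-479) = 336*(¼) + (10 - 17)*(-1/479) = 84 - 7*(-1/479) = 84 + 7/479 = 40243/479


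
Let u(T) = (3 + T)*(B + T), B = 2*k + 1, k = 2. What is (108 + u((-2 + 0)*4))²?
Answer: 15129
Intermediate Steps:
B = 5 (B = 2*2 + 1 = 4 + 1 = 5)
u(T) = (3 + T)*(5 + T)
(108 + u((-2 + 0)*4))² = (108 + (15 + ((-2 + 0)*4)² + 8*((-2 + 0)*4)))² = (108 + (15 + (-2*4)² + 8*(-2*4)))² = (108 + (15 + (-8)² + 8*(-8)))² = (108 + (15 + 64 - 64))² = (108 + 15)² = 123² = 15129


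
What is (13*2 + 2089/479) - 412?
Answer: -182805/479 ≈ -381.64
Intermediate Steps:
(13*2 + 2089/479) - 412 = (26 + 2089*(1/479)) - 412 = (26 + 2089/479) - 412 = 14543/479 - 412 = -182805/479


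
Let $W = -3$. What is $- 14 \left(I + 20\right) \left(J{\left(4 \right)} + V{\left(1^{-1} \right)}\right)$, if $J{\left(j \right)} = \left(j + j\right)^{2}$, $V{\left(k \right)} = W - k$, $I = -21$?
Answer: $840$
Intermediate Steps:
$V{\left(k \right)} = -3 - k$
$J{\left(j \right)} = 4 j^{2}$ ($J{\left(j \right)} = \left(2 j\right)^{2} = 4 j^{2}$)
$- 14 \left(I + 20\right) \left(J{\left(4 \right)} + V{\left(1^{-1} \right)}\right) = - 14 \left(-21 + 20\right) \left(4 \cdot 4^{2} - 4\right) = - 14 \left(- (4 \cdot 16 - 4)\right) = - 14 \left(- (64 - 4)\right) = - 14 \left(\left(-1\right) 60\right) = \left(-14\right) \left(-60\right) = 840$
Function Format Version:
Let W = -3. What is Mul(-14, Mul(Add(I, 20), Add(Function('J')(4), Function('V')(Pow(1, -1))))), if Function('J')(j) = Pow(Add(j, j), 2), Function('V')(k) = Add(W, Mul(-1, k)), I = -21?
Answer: 840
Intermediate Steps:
Function('V')(k) = Add(-3, Mul(-1, k))
Function('J')(j) = Mul(4, Pow(j, 2)) (Function('J')(j) = Pow(Mul(2, j), 2) = Mul(4, Pow(j, 2)))
Mul(-14, Mul(Add(I, 20), Add(Function('J')(4), Function('V')(Pow(1, -1))))) = Mul(-14, Mul(Add(-21, 20), Add(Mul(4, Pow(4, 2)), Add(-3, Mul(-1, Pow(1, -1)))))) = Mul(-14, Mul(-1, Add(Mul(4, 16), Add(-3, Mul(-1, 1))))) = Mul(-14, Mul(-1, Add(64, Add(-3, -1)))) = Mul(-14, Mul(-1, Add(64, -4))) = Mul(-14, Mul(-1, 60)) = Mul(-14, -60) = 840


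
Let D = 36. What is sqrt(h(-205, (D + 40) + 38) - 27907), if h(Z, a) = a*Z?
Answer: I*sqrt(51277) ≈ 226.44*I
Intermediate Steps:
h(Z, a) = Z*a
sqrt(h(-205, (D + 40) + 38) - 27907) = sqrt(-205*((36 + 40) + 38) - 27907) = sqrt(-205*(76 + 38) - 27907) = sqrt(-205*114 - 27907) = sqrt(-23370 - 27907) = sqrt(-51277) = I*sqrt(51277)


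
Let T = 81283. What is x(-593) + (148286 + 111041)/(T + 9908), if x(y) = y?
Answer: -53816936/91191 ≈ -590.16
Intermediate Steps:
x(-593) + (148286 + 111041)/(T + 9908) = -593 + (148286 + 111041)/(81283 + 9908) = -593 + 259327/91191 = -53816936/91191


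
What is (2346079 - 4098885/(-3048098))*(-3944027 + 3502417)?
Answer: -36720810212029645/35443 ≈ -1.0361e+12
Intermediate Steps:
(2346079 - 4098885/(-3048098))*(-3944027 + 3502417) = (2346079 - 4098885*(-1/3048098))*(-441610) = (2346079 + 4098885/3048098)*(-441610) = (7151082806627/3048098)*(-441610) = -36720810212029645/35443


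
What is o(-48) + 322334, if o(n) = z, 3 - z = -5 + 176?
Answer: 322166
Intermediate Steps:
z = -168 (z = 3 - (-5 + 176) = 3 - 1*171 = 3 - 171 = -168)
o(n) = -168
o(-48) + 322334 = -168 + 322334 = 322166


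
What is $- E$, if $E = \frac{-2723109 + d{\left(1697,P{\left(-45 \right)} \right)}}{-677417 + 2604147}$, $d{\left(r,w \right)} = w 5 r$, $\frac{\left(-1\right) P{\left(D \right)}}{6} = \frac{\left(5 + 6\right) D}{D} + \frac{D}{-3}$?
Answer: $\frac{4046769}{1926730} \approx 2.1003$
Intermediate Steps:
$P{\left(D \right)} = -66 + 2 D$ ($P{\left(D \right)} = - 6 \left(\frac{\left(5 + 6\right) D}{D} + \frac{D}{-3}\right) = - 6 \left(\frac{11 D}{D} + D \left(- \frac{1}{3}\right)\right) = - 6 \left(11 - \frac{D}{3}\right) = -66 + 2 D$)
$d{\left(r,w \right)} = 5 r w$
$E = - \frac{4046769}{1926730}$ ($E = \frac{-2723109 + 5 \cdot 1697 \left(-66 + 2 \left(-45\right)\right)}{-677417 + 2604147} = \frac{-2723109 + 5 \cdot 1697 \left(-66 - 90\right)}{1926730} = \left(-2723109 + 5 \cdot 1697 \left(-156\right)\right) \frac{1}{1926730} = \left(-2723109 - 1323660\right) \frac{1}{1926730} = \left(-4046769\right) \frac{1}{1926730} = - \frac{4046769}{1926730} \approx -2.1003$)
$- E = \left(-1\right) \left(- \frac{4046769}{1926730}\right) = \frac{4046769}{1926730}$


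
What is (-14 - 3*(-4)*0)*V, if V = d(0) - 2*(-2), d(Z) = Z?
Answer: -56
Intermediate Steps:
V = 4 (V = 0 - 2*(-2) = 0 + 4 = 4)
(-14 - 3*(-4)*0)*V = (-14 - 3*(-4)*0)*4 = (-14 + 12*0)*4 = (-14 + 0)*4 = -14*4 = -56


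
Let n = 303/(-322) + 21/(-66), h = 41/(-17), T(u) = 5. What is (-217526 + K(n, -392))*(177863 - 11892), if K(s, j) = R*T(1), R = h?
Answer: -36105009161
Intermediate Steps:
h = -41/17 (h = 41*(-1/17) = -41/17 ≈ -2.4118)
R = -41/17 ≈ -2.4118
n = -2230/1771 (n = 303*(-1/322) + 21*(-1/66) = -303/322 - 7/22 = -2230/1771 ≈ -1.2592)
K(s, j) = -205/17 (K(s, j) = -41/17*5 = -205/17)
(-217526 + K(n, -392))*(177863 - 11892) = (-217526 - 205/17)*(177863 - 11892) = -3698147/17*165971 = -36105009161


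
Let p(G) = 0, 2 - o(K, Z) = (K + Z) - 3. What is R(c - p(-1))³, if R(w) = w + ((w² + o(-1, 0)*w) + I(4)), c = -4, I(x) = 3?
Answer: -729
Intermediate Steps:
o(K, Z) = 5 - K - Z (o(K, Z) = 2 - ((K + Z) - 3) = 2 - (-3 + K + Z) = 2 + (3 - K - Z) = 5 - K - Z)
R(w) = 3 + w² + 7*w (R(w) = w + ((w² + (5 - 1*(-1) - 1*0)*w) + 3) = w + ((w² + (5 + 1 + 0)*w) + 3) = w + ((w² + 6*w) + 3) = w + (3 + w² + 6*w) = 3 + w² + 7*w)
R(c - p(-1))³ = (3 + (-4 - 1*0)² + 7*(-4 - 1*0))³ = (3 + (-4 + 0)² + 7*(-4 + 0))³ = (3 + (-4)² + 7*(-4))³ = (3 + 16 - 28)³ = (-9)³ = -729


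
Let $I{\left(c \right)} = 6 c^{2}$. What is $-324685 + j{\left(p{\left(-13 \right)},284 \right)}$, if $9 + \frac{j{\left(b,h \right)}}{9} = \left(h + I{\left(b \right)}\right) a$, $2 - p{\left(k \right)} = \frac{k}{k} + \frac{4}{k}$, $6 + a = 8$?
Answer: $- \frac{53990314}{169} \approx -3.1947 \cdot 10^{5}$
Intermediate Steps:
$a = 2$ ($a = -6 + 8 = 2$)
$p{\left(k \right)} = 1 - \frac{4}{k}$ ($p{\left(k \right)} = 2 - \left(\frac{k}{k} + \frac{4}{k}\right) = 2 - \left(1 + \frac{4}{k}\right) = 1 - \frac{4}{k}$)
$j{\left(b,h \right)} = -81 + 18 h + 108 b^{2}$ ($j{\left(b,h \right)} = -81 + 9 \left(h + 6 b^{2}\right) 2 = -81 + 9 \left(2 h + 12 b^{2}\right) = -81 + \left(18 h + 108 b^{2}\right) = -81 + 18 h + 108 b^{2}$)
$-324685 + j{\left(p{\left(-13 \right)},284 \right)} = -324685 + \left(-81 + 18 \cdot 284 + 108 \left(\frac{-4 - 13}{-13}\right)^{2}\right) = -324685 + \left(-81 + 5112 + 108 \left(\left(- \frac{1}{13}\right) \left(-17\right)\right)^{2}\right) = -324685 + \left(-81 + 5112 + 108 \left(\frac{17}{13}\right)^{2}\right) = -324685 + \left(-81 + 5112 + 108 \cdot \frac{289}{169}\right) = -324685 + \left(-81 + 5112 + \frac{31212}{169}\right) = -324685 + \frac{881451}{169} = - \frac{53990314}{169}$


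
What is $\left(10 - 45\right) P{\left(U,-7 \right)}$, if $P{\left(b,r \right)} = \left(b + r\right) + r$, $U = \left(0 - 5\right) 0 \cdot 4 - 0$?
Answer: $490$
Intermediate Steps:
$U = 0$ ($U = \left(-5\right) 0 + 0 = 0 + 0 = 0$)
$P{\left(b,r \right)} = b + 2 r$
$\left(10 - 45\right) P{\left(U,-7 \right)} = \left(10 - 45\right) \left(0 + 2 \left(-7\right)\right) = - 35 \left(0 - 14\right) = \left(-35\right) \left(-14\right) = 490$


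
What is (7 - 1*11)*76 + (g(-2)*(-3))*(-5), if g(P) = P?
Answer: -334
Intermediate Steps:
(7 - 1*11)*76 + (g(-2)*(-3))*(-5) = (7 - 1*11)*76 - 2*(-3)*(-5) = (7 - 11)*76 + 6*(-5) = -4*76 - 30 = -304 - 30 = -334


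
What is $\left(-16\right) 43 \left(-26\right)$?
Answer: $17888$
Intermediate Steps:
$\left(-16\right) 43 \left(-26\right) = \left(-688\right) \left(-26\right) = 17888$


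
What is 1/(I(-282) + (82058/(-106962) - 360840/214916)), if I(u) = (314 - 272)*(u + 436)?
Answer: 2873480649/18578643869581 ≈ 0.00015467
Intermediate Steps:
I(u) = 18312 + 42*u (I(u) = 42*(436 + u) = 18312 + 42*u)
1/(I(-282) + (82058/(-106962) - 360840/214916)) = 1/((18312 + 42*(-282)) + (82058/(-106962) - 360840/214916)) = 1/((18312 - 11844) + (82058*(-1/106962) - 360840*1/214916)) = 1/(6468 + (-41029/53481 - 90210/53729)) = 1/(6468 - 7028968151/2873480649) = 1/(18578643869581/2873480649) = 2873480649/18578643869581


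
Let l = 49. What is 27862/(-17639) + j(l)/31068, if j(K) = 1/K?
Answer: -42415196545/26852414148 ≈ -1.5796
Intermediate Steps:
27862/(-17639) + j(l)/31068 = 27862/(-17639) + 1/(49*31068) = 27862*(-1/17639) + (1/49)*(1/31068) = -27862/17639 + 1/1522332 = -42415196545/26852414148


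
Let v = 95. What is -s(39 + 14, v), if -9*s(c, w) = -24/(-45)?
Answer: 8/135 ≈ 0.059259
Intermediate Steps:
s(c, w) = -8/135 (s(c, w) = -(-8)/(3*(-45)) = -(-8)*(-1)/(3*45) = -⅑*8/15 = -8/135)
-s(39 + 14, v) = -1*(-8/135) = 8/135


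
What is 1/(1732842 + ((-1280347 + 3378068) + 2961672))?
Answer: 1/6792235 ≈ 1.4723e-7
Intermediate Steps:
1/(1732842 + ((-1280347 + 3378068) + 2961672)) = 1/(1732842 + (2097721 + 2961672)) = 1/(1732842 + 5059393) = 1/6792235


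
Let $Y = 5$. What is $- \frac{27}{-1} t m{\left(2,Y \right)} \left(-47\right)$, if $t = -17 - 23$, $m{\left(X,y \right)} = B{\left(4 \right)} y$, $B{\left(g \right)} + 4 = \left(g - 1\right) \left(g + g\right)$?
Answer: $5076000$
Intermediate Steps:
$B{\left(g \right)} = -4 + 2 g \left(-1 + g\right)$ ($B{\left(g \right)} = -4 + \left(g - 1\right) \left(g + g\right) = -4 + \left(-1 + g\right) 2 g = -4 + 2 g \left(-1 + g\right)$)
$m{\left(X,y \right)} = 20 y$ ($m{\left(X,y \right)} = \left(-4 - 8 + 2 \cdot 4^{2}\right) y = \left(-4 - 8 + 2 \cdot 16\right) y = \left(-4 - 8 + 32\right) y = 20 y$)
$t = -40$ ($t = -17 - 23 = -40$)
$- \frac{27}{-1} t m{\left(2,Y \right)} \left(-47\right) = - \frac{27}{-1} \left(-40\right) 20 \cdot 5 \left(-47\right) = \left(-27\right) \left(-1\right) \left(-40\right) 100 \left(-47\right) = 27 \left(-40\right) 100 \left(-47\right) = \left(-1080\right) 100 \left(-47\right) = \left(-108000\right) \left(-47\right) = 5076000$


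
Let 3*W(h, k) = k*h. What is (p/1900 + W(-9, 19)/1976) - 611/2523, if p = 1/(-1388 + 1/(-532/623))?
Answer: -187697692417/692564004600 ≈ -0.27102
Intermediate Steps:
W(h, k) = h*k/3 (W(h, k) = (k*h)/3 = (h*k)/3 = h*k/3)
p = -76/105577 (p = 1/(-1388 + 1/(-532*1/623)) = 1/(-1388 + 1/(-76/89)) = 1/(-1388 - 89/76) = 1/(-105577/76) = -76/105577 ≈ -0.00071985)
(p/1900 + W(-9, 19)/1976) - 611/2523 = (-76/105577/1900 + ((⅓)*(-9)*19)/1976) - 611/2523 = (-76/105577*1/1900 - 57*1/1976) - 611*1/2523 = (-1/2639425 - 3/104) - 611/2523 = -7918379/274500200 - 611/2523 = -187697692417/692564004600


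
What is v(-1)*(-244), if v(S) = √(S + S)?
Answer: -244*I*√2 ≈ -345.07*I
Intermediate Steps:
v(S) = √2*√S (v(S) = √(2*S) = √2*√S)
v(-1)*(-244) = (√2*√(-1))*(-244) = (√2*I)*(-244) = (I*√2)*(-244) = -244*I*√2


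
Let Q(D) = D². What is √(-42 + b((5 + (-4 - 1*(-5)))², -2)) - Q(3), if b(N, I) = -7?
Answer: -9 + 7*I ≈ -9.0 + 7.0*I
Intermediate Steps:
√(-42 + b((5 + (-4 - 1*(-5)))², -2)) - Q(3) = √(-42 - 7) - 1*3² = √(-49) - 1*9 = 7*I - 9 = -9 + 7*I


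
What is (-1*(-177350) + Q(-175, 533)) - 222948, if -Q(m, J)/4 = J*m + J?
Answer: 325370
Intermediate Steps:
Q(m, J) = -4*J - 4*J*m (Q(m, J) = -4*(J*m + J) = -4*(J + J*m) = -4*J - 4*J*m)
(-1*(-177350) + Q(-175, 533)) - 222948 = (-1*(-177350) - 4*533*(1 - 175)) - 222948 = (177350 - 4*533*(-174)) - 222948 = (177350 + 370968) - 222948 = 548318 - 222948 = 325370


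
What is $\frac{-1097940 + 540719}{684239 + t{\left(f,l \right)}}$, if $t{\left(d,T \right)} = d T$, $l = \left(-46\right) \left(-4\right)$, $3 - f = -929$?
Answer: $- \frac{557221}{855727} \approx -0.65117$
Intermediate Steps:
$f = 932$ ($f = 3 - -929 = 3 + 929 = 932$)
$l = 184$
$t{\left(d,T \right)} = T d$
$\frac{-1097940 + 540719}{684239 + t{\left(f,l \right)}} = \frac{-1097940 + 540719}{684239 + 184 \cdot 932} = - \frac{557221}{684239 + 171488} = - \frac{557221}{855727}$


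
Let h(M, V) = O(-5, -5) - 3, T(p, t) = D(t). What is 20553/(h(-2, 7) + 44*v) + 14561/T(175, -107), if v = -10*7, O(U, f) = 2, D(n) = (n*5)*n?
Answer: -29017796/4522355 ≈ -6.4165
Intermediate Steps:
D(n) = 5*n² (D(n) = (5*n)*n = 5*n²)
T(p, t) = 5*t²
h(M, V) = -1 (h(M, V) = 2 - 3 = -1)
v = -70
20553/(h(-2, 7) + 44*v) + 14561/T(175, -107) = 20553/(-1 + 44*(-70)) + 14561/((5*(-107)²)) = 20553/(-1 - 3080) + 14561/((5*11449)) = 20553/(-3081) + 14561/57245 = 20553*(-1/3081) + 14561*(1/57245) = -527/79 + 14561/57245 = -29017796/4522355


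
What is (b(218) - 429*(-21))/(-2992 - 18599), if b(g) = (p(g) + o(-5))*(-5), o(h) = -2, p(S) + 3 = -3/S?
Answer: -1969427/4706838 ≈ -0.41842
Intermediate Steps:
p(S) = -3 - 3/S
b(g) = 25 + 15/g (b(g) = ((-3 - 3/g) - 2)*(-5) = (-5 - 3/g)*(-5) = 25 + 15/g)
(b(218) - 429*(-21))/(-2992 - 18599) = ((25 + 15/218) - 429*(-21))/(-2992 - 18599) = ((25 + 15*(1/218)) + 9009)/(-21591) = ((25 + 15/218) + 9009)*(-1/21591) = (5465/218 + 9009)*(-1/21591) = (1969427/218)*(-1/21591) = -1969427/4706838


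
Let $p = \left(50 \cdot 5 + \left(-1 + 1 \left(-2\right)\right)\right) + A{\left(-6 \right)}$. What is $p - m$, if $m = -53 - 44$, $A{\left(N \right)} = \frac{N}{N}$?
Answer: $345$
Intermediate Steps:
$A{\left(N \right)} = 1$
$p = 248$ ($p = \left(50 \cdot 5 + \left(-1 + 1 \left(-2\right)\right)\right) + 1 = \left(250 - 3\right) + 1 = 247 + 1 = 248$)
$m = -97$ ($m = -53 - 44 = -97$)
$p - m = 248 - -97 = 248 + 97 = 345$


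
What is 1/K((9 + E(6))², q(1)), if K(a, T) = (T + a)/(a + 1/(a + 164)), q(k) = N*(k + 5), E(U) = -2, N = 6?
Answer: 614/1065 ≈ 0.57653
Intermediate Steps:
q(k) = 30 + 6*k (q(k) = 6*(k + 5) = 6*(5 + k) = 30 + 6*k)
K(a, T) = (T + a)/(a + 1/(164 + a))
1/K((9 + E(6))², q(1)) = 1/((((9 - 2)²)² + 164*(30 + 6*1) + 164*(9 - 2)² + (30 + 6*1)*(9 - 2)²)/(1 + ((9 - 2)²)² + 164*(9 - 2)²)) = 1/(((7²)² + 164*(30 + 6) + 164*7² + (30 + 6)*7²)/(1 + (7²)² + 164*7²)) = 1/((49² + 164*36 + 164*49 + 36*49)/(1 + 49² + 164*49)) = 1/((2401 + 5904 + 8036 + 1764)/(1 + 2401 + 8036)) = 1/(18105/10438) = 1/((1/10438)*18105) = 1/(1065/614) = 614/1065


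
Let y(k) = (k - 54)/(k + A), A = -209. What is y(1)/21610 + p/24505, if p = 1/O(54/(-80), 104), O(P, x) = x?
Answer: 268397/22029406880 ≈ 1.2184e-5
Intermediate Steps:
y(k) = (-54 + k)/(-209 + k) (y(k) = (k - 54)/(k - 209) = (-54 + k)/(-209 + k))
p = 1/104 ≈ 0.0096154
y(1)/21610 + p/24505 = ((-54 + 1)/(-209 + 1))/21610 + (1/104)/24505 = (-53/(-208))*(1/21610) + (1/104)*(1/24505) = -1/208*(-53)*(1/21610) + 1/2548520 = (53/208)*(1/21610) + 1/2548520 = 53/4494880 + 1/2548520 = 268397/22029406880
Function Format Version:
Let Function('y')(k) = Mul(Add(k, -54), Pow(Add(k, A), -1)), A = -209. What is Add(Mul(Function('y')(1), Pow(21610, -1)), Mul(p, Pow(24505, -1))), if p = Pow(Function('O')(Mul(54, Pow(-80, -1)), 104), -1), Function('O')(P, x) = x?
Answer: Rational(268397, 22029406880) ≈ 1.2184e-5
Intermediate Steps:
Function('y')(k) = Mul(Pow(Add(-209, k), -1), Add(-54, k)) (Function('y')(k) = Mul(Add(k, -54), Pow(Add(k, -209), -1)) = Mul(Add(-54, k), Pow(Add(-209, k), -1)) = Mul(Pow(Add(-209, k), -1), Add(-54, k)))
p = Rational(1, 104) (p = Pow(104, -1) = Rational(1, 104) ≈ 0.0096154)
Add(Mul(Function('y')(1), Pow(21610, -1)), Mul(p, Pow(24505, -1))) = Add(Mul(Mul(Pow(Add(-209, 1), -1), Add(-54, 1)), Pow(21610, -1)), Mul(Rational(1, 104), Pow(24505, -1))) = Add(Mul(Mul(Pow(-208, -1), -53), Rational(1, 21610)), Mul(Rational(1, 104), Rational(1, 24505))) = Add(Mul(Mul(Rational(-1, 208), -53), Rational(1, 21610)), Rational(1, 2548520)) = Add(Mul(Rational(53, 208), Rational(1, 21610)), Rational(1, 2548520)) = Add(Rational(53, 4494880), Rational(1, 2548520)) = Rational(268397, 22029406880)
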